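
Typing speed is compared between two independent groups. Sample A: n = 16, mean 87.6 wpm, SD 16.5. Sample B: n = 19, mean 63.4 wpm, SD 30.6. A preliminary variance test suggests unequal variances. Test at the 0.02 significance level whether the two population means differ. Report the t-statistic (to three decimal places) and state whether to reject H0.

t = 2.972; reject H0

Let group 1 = sample A, group 2 = sample B. H0: μ_1 = μ_2; H1: μ_1 ≠ μ_2 (Welch's two-sample t-test, two-sided).
t = (x̄_1 − x̄_2)/√(s_1²/n_1 + s_2²/n_2) = (87.6 − 63.4)/√(16.5²/16 + 30.6²/19) = 2.972
Welch–Satterthwaite df ≈ 28.50
Two-sided p-value ≈ 0.0060
Since p ≈ 0.0060 < α = 0.02, reject H0; the data support H1.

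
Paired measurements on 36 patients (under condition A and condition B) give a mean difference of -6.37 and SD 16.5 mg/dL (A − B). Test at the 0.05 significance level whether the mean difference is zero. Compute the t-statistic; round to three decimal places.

H0: μ_d = 0; H1: μ_d ≠ 0 (paired t-test on the differences, two-sided).
t = d̄/(s_d/√n) = -6.37/(16.5/√36) = -2.316
df = n − 1 = 35
Two-sided p-value ≈ 0.027
Since p ≈ 0.027 < α = 0.05, reject H0; the evidence is statistically significant.

-2.316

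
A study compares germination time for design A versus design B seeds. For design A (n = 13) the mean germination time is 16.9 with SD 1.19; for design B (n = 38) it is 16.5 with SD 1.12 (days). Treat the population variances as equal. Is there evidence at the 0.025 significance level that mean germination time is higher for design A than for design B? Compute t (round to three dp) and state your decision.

Let group 1 = design A, group 2 = design B. H0: μ_1 = μ_2; H1: μ_1 > μ_2 (two-sample pooled-variance t-test, right-tailed).
s_p² = [(13−1)·1.19² + (38−1)·1.12²]/(13+38−2) = 1.294
t = (16.9 − 16.5)/√[1.294·(1/13 + 1/38)] = 1.094
df = n₁ + n₂ − 2 = 49
p-value = P(T ≥ 1.094) ≈ 0.140
Since p ≈ 0.140 > α = 0.025, fail to reject H0; the data do not provide sufficient evidence against H0.

t = 1.094; fail to reject H0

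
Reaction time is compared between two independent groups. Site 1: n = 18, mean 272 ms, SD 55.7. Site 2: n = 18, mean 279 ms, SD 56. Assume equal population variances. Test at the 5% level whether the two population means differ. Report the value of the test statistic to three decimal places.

-0.376

Let group 1 = site 1, group 2 = site 2. H0: μ_1 = μ_2; H1: μ_1 ≠ μ_2 (two-sample pooled-variance t-test, two-sided).
s_p² = [(18−1)·55.7² + (18−1)·56²]/(18+18−2) = 3119.24
t = (272 − 279)/√[3119.24·(1/18 + 1/18)] = -0.376
df = n₁ + n₂ − 2 = 34
Two-sided p-value ≈ 0.7092
Since p ≈ 0.7092 > α = 0.05, fail to reject H0; the evidence is not statistically significant.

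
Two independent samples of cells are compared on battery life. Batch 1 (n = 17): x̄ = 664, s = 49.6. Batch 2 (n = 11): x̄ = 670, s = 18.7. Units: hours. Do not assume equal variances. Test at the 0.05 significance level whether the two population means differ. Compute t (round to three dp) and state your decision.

Let group 1 = batch 1, group 2 = batch 2. H0: μ_1 = μ_2; H1: μ_1 ≠ μ_2 (Welch's two-sample t-test, two-sided).
t = (x̄_1 − x̄_2)/√(s_1²/n_1 + s_2²/n_2) = (664 − 670)/√(49.6²/17 + 18.7²/11) = -0.452
Welch–Satterthwaite df ≈ 22.10
Two-sided p-value ≈ 0.6559
Since p ≈ 0.6559 > α = 0.05, fail to reject H0; the data do not provide sufficient evidence against H0.

t = -0.452; fail to reject H0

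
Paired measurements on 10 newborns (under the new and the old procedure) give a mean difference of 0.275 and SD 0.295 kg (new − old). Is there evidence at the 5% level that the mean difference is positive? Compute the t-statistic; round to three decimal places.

H0: μ_d = 0; H1: μ_d > 0 (paired t-test on the differences, right-tailed).
t = d̄/(s_d/√n) = 0.275/(0.295/√10) = 2.948
df = n − 1 = 9
p-value = P(T ≥ 2.948) ≈ 0.0081
Since p ≈ 0.0081 < α = 0.05, reject H0; the evidence is statistically significant.

2.948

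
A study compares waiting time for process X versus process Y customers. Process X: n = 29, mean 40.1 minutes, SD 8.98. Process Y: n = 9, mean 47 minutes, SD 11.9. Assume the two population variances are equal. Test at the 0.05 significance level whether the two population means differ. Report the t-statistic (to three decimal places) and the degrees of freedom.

Let group 1 = process X, group 2 = process Y. H0: μ_1 = μ_2; H1: μ_1 ≠ μ_2 (two-sample pooled-variance t-test, two-sided).
s_p² = [(29−1)·8.98² + (9−1)·11.9²]/(29+9−2) = 94.1892
t = (40.1 − 47)/√[94.1892·(1/29 + 1/9)] = -1.863
df = n₁ + n₂ − 2 = 36
Two-sided p-value ≈ 0.071
Since p ≈ 0.071 > α = 0.05, fail to reject H0; the data do not provide sufficient evidence against H0.

t = -1.863, df = 36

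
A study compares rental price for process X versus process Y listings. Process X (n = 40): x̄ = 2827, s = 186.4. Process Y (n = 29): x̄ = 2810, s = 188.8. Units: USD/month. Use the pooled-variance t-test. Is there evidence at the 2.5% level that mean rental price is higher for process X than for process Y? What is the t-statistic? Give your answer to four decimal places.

Let group 1 = process X, group 2 = process Y. H0: μ_1 = μ_2; H1: μ_1 > μ_2 (two-sample pooled-variance t-test, right-tailed).
s_p² = [(40−1)·186.4² + (29−1)·188.8²]/(40+29−2) = 35121.3
t = (2827 − 2810)/√[35121.3·(1/40 + 1/29)] = 0.3719
df = n₁ + n₂ − 2 = 67
p-value = P(T ≥ 0.3719) ≈ 0.3556
Since p ≈ 0.3556 > α = 0.025, fail to reject H0; the evidence is not statistically significant.

0.3719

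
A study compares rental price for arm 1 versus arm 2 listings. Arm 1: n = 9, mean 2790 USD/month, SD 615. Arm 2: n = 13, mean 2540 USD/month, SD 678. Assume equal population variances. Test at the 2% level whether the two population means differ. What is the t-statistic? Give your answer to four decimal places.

0.8822

Let group 1 = arm 1, group 2 = arm 2. H0: μ_1 = μ_2; H1: μ_1 ≠ μ_2 (two-sample pooled-variance t-test, two-sided).
s_p² = [(9−1)·615² + (13−1)·678²]/(9+13−2) = 427100
t = (2790 − 2540)/√[427100·(1/9 + 1/13)] = 0.8822
df = n₁ + n₂ − 2 = 20
Two-sided p-value ≈ 0.3882
Since p ≈ 0.3882 > α = 0.02, fail to reject H0; the evidence is not statistically significant.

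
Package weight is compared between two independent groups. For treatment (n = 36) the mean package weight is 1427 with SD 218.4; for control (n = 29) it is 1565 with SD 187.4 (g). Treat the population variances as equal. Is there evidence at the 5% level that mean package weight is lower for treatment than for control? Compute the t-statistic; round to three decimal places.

-2.695

Let group 1 = treatment, group 2 = control. H0: μ_1 = μ_2; H1: μ_1 < μ_2 (two-sample pooled-variance t-test, left-tailed).
s_p² = [(36−1)·218.4² + (29−1)·187.4²]/(36+29−2) = 42107.5
t = (1427 − 1565)/√[42107.5·(1/36 + 1/29)] = -2.695
df = n₁ + n₂ − 2 = 63
p-value = P(T ≤ -2.695) ≈ 0.005
Since p ≈ 0.005 < α = 0.05, reject H0; the data support H1.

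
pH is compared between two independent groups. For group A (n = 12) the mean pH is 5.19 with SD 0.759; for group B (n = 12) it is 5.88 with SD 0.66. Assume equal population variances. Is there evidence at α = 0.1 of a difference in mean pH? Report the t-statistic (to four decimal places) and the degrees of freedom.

Let group 1 = group A, group 2 = group B. H0: μ_1 = μ_2; H1: μ_1 ≠ μ_2 (two-sample pooled-variance t-test, two-sided).
s_p² = [(12−1)·0.759² + (12−1)·0.66²]/(12+12−2) = 0.505841
t = (5.19 − 5.88)/√[0.505841·(1/12 + 1/12)] = -2.3764
df = n₁ + n₂ − 2 = 22
Two-sided p-value ≈ 0.0266
Since p ≈ 0.0266 < α = 0.1, reject H0; the data support H1.

t = -2.3764, df = 22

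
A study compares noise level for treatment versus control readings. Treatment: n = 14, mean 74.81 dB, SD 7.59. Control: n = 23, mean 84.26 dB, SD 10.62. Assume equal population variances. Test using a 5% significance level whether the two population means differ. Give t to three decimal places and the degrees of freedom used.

Let group 1 = treatment, group 2 = control. H0: μ_1 = μ_2; H1: μ_1 ≠ μ_2 (two-sample pooled-variance t-test, two-sided).
s_p² = [(14−1)·7.59² + (23−1)·10.62²]/(14+23−2) = 92.2903
t = (74.81 − 84.26)/√[92.2903·(1/14 + 1/23)] = -2.902
df = n₁ + n₂ − 2 = 35
Two-sided p-value ≈ 0.0064
Since p ≈ 0.0064 < α = 0.05, reject H0; the data support H1.

t = -2.902, df = 35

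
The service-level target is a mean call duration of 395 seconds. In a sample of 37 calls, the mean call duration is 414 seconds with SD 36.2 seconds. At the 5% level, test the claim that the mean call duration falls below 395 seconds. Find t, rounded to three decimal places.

3.193

H0: μ = 395; H1: μ < 395 (one-sample t-test, left-tailed).
t = (x̄ − μ₀)/(s/√n) = (414 − 395)/(36.2/√37) = 3.193
df = n − 1 = 36
p-value = P(T ≤ 3.193) ≈ 0.999
Since p ≈ 0.999 > α = 0.05, fail to reject H0; the data do not provide sufficient evidence against H0.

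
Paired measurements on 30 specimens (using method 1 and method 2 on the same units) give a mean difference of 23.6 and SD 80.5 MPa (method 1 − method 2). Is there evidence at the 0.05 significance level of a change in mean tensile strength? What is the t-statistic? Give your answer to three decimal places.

H0: μ_d = 0; H1: μ_d ≠ 0 (paired t-test on the differences, two-sided).
t = d̄/(s_d/√n) = 23.6/(80.5/√30) = 1.606
df = n − 1 = 29
Two-sided p-value ≈ 0.119
Since p ≈ 0.119 > α = 0.05, fail to reject H0; the evidence is not statistically significant.

1.606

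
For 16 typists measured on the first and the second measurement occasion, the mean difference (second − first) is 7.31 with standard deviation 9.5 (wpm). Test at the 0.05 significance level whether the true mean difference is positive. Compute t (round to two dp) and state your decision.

H0: μ_d = 0; H1: μ_d > 0 (paired t-test on the differences, right-tailed).
t = d̄/(s_d/√n) = 7.31/(9.5/√16) = 3.08
df = n − 1 = 15
p-value = P(T ≥ 3.08) ≈ 0.0038
Since p ≈ 0.0038 < α = 0.05, reject H0; the evidence is statistically significant.

t = 3.08; reject H0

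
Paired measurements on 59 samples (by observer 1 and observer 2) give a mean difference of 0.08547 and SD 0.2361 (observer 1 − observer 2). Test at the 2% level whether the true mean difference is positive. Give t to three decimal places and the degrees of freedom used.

t = 2.781, df = 58

H0: μ_d = 0; H1: μ_d > 0 (paired t-test on the differences, right-tailed).
t = d̄/(s_d/√n) = 0.08547/(0.2361/√59) = 2.781
df = n − 1 = 58
p-value = P(T ≥ 2.781) ≈ 0.0037
Since p ≈ 0.0037 < α = 0.02, reject H0; the data support H1.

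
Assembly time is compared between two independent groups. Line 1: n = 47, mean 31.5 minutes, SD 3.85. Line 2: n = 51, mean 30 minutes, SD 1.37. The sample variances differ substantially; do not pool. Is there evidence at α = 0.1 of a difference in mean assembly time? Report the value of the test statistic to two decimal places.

2.53

Let group 1 = line 1, group 2 = line 2. H0: μ_1 = μ_2; H1: μ_1 ≠ μ_2 (Welch's two-sample t-test, two-sided).
t = (x̄_1 − x̄_2)/√(s_1²/n_1 + s_2²/n_2) = (31.5 − 30)/√(3.85²/47 + 1.37²/51) = 2.53
Welch–Satterthwaite df ≈ 56.65
Two-sided p-value ≈ 0.0143
Since p ≈ 0.0143 < α = 0.1, reject H0; the evidence is statistically significant.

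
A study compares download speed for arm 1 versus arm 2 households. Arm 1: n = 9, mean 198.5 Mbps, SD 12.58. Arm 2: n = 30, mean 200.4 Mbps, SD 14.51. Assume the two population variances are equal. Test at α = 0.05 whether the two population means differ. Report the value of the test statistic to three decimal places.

-0.354

Let group 1 = arm 1, group 2 = arm 2. H0: μ_1 = μ_2; H1: μ_1 ≠ μ_2 (two-sample pooled-variance t-test, two-sided).
s_p² = [(9−1)·12.58² + (30−1)·14.51²]/(9+30−2) = 199.236
t = (198.5 − 200.4)/√[199.236·(1/9 + 1/30)] = -0.354
df = n₁ + n₂ − 2 = 37
Two-sided p-value ≈ 0.7252
Since p ≈ 0.7252 > α = 0.05, fail to reject H0; the evidence is not statistically significant.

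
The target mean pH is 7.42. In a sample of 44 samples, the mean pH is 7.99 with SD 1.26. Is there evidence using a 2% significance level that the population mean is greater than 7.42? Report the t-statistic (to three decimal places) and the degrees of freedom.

t = 3.001, df = 43

H0: μ = 7.42; H1: μ > 7.42 (one-sample t-test, right-tailed).
t = (x̄ − μ₀)/(s/√n) = (7.99 − 7.42)/(1.26/√44) = 3.001
df = n − 1 = 43
p-value = P(T ≥ 3.001) ≈ 0.002
Since p ≈ 0.002 < α = 0.02, reject H0; the evidence is statistically significant.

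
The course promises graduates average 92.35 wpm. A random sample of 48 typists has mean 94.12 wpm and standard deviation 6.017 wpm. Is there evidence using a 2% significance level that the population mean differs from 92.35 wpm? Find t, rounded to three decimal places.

H0: μ = 92.35; H1: μ ≠ 92.35 (one-sample t-test, two-sided).
t = (x̄ − μ₀)/(s/√n) = (94.12 − 92.35)/(6.017/√48) = 2.038
df = n − 1 = 47
Two-sided p-value ≈ 0.0472
Since p ≈ 0.0472 > α = 0.02, fail to reject H0; the data do not provide sufficient evidence against H0.

2.038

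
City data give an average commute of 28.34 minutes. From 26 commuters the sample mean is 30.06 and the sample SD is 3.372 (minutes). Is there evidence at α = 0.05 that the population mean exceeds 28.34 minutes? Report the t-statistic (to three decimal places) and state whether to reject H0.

H0: μ = 28.34; H1: μ > 28.34 (one-sample t-test, right-tailed).
t = (x̄ − μ₀)/(s/√n) = (30.06 − 28.34)/(3.372/√26) = 2.601
df = n − 1 = 25
p-value = P(T ≥ 2.601) ≈ 0.0077
Since p ≈ 0.0077 < α = 0.05, reject H0; the data support H1.

t = 2.601; reject H0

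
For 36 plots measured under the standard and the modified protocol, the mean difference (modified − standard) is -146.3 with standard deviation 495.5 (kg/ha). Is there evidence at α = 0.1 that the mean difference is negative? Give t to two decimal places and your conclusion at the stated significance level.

t = -1.77; reject H0

H0: μ_d = 0; H1: μ_d < 0 (paired t-test on the differences, left-tailed).
t = d̄/(s_d/√n) = -146.3/(495.5/√36) = -1.77
df = n − 1 = 35
p-value = P(T ≤ -1.77) ≈ 0.043
Since p ≈ 0.043 < α = 0.1, reject H0; the data support H1.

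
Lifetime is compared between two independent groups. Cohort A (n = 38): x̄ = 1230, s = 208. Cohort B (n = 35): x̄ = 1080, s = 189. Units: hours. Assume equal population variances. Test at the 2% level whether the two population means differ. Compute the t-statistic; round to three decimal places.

3.215

Let group 1 = cohort A, group 2 = cohort B. H0: μ_1 = μ_2; H1: μ_1 ≠ μ_2 (two-sample pooled-variance t-test, two-sided).
s_p² = [(38−1)·208² + (35−1)·189²]/(38+35−2) = 39651.9
t = (1230 − 1080)/√[39651.9·(1/38 + 1/35)] = 3.215
df = n₁ + n₂ − 2 = 71
Two-sided p-value ≈ 0.002
Since p ≈ 0.002 < α = 0.02, reject H0; the evidence is statistically significant.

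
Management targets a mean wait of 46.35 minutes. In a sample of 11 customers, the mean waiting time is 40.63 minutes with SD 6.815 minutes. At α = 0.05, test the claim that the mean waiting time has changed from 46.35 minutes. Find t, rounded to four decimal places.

H0: μ = 46.35; H1: μ ≠ 46.35 (one-sample t-test, two-sided).
t = (x̄ − μ₀)/(s/√n) = (40.63 − 46.35)/(6.815/√11) = -2.7837
df = n − 1 = 10
Two-sided p-value ≈ 0.019
Since p ≈ 0.019 < α = 0.05, reject H0; the data support H1.

-2.7837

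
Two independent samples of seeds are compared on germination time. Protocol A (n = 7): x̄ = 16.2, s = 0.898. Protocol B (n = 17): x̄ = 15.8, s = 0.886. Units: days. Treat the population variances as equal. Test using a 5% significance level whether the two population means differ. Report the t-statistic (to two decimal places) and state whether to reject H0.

Let group 1 = protocol A, group 2 = protocol B. H0: μ_1 = μ_2; H1: μ_1 ≠ μ_2 (two-sample pooled-variance t-test, two-sided).
s_p² = [(7−1)·0.898² + (17−1)·0.886²]/(7+17−2) = 0.790835
t = (16.2 − 15.8)/√[0.790835·(1/7 + 1/17)] = 1.00
df = n₁ + n₂ − 2 = 22
Two-sided p-value ≈ 0.327
Since p ≈ 0.327 > α = 0.05, fail to reject H0; the evidence is not statistically significant.

t = 1.00; fail to reject H0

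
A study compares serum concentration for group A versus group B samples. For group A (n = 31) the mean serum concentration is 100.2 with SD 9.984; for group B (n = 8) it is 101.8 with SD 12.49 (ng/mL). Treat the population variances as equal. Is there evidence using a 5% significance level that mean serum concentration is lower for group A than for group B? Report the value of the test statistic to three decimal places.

Let group 1 = group A, group 2 = group B. H0: μ_1 = μ_2; H1: μ_1 < μ_2 (two-sample pooled-variance t-test, left-tailed).
s_p² = [(31−1)·9.984² + (8−1)·12.49²]/(31+8−2) = 110.335
t = (100.2 − 101.8)/√[110.335·(1/31 + 1/8)] = -0.384
df = n₁ + n₂ − 2 = 37
p-value = P(T ≤ -0.384) ≈ 0.352
Since p ≈ 0.352 > α = 0.05, fail to reject H0; the evidence is not statistically significant.

-0.384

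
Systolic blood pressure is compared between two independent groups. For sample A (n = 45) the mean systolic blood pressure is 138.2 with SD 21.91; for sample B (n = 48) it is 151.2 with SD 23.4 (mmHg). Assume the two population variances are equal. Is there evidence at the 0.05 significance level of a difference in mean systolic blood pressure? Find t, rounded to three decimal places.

Let group 1 = sample A, group 2 = sample B. H0: μ_1 = μ_2; H1: μ_1 ≠ μ_2 (two-sample pooled-variance t-test, two-sided).
s_p² = [(45−1)·21.91² + (48−1)·23.4²]/(45+48−2) = 514.917
t = (138.2 − 151.2)/√[514.917·(1/45 + 1/48)] = -2.761
df = n₁ + n₂ − 2 = 91
Two-sided p-value ≈ 0.0070
Since p ≈ 0.0070 < α = 0.05, reject H0; the data support H1.

-2.761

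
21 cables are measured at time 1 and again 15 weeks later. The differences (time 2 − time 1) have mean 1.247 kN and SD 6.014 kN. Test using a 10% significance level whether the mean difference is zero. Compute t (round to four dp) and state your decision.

t = 0.9502; fail to reject H0

H0: μ_d = 0; H1: μ_d ≠ 0 (paired t-test on the differences, two-sided).
t = d̄/(s_d/√n) = 1.247/(6.014/√21) = 0.9502
df = n − 1 = 20
Two-sided p-value ≈ 0.353
Since p ≈ 0.353 > α = 0.1, fail to reject H0; the data do not provide sufficient evidence against H0.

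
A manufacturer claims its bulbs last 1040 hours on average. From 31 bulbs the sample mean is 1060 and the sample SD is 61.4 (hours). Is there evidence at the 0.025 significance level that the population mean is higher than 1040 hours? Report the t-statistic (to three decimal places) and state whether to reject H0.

H0: μ = 1040; H1: μ > 1040 (one-sample t-test, right-tailed).
t = (x̄ − μ₀)/(s/√n) = (1060 − 1040)/(61.4/√31) = 1.814
df = n − 1 = 30
p-value = P(T ≥ 1.814) ≈ 0.0399
Since p ≈ 0.0399 > α = 0.025, fail to reject H0; the data do not provide sufficient evidence against H0.

t = 1.814; fail to reject H0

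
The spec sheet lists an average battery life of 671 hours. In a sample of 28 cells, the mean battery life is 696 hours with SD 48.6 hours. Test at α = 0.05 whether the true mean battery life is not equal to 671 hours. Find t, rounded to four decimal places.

2.7220

H0: μ = 671; H1: μ ≠ 671 (one-sample t-test, two-sided).
t = (x̄ − μ₀)/(s/√n) = (696 − 671)/(48.6/√28) = 2.7220
df = n − 1 = 27
Two-sided p-value ≈ 0.011
Since p ≈ 0.011 < α = 0.05, reject H0; the evidence is statistically significant.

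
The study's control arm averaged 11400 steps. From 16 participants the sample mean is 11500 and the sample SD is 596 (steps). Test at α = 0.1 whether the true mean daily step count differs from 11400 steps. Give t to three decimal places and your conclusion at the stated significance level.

t = 0.671; fail to reject H0

H0: μ = 11400; H1: μ ≠ 11400 (one-sample t-test, two-sided).
t = (x̄ − μ₀)/(s/√n) = (11500 − 11400)/(596/√16) = 0.671
df = n − 1 = 15
Two-sided p-value ≈ 0.512
Since p ≈ 0.512 > α = 0.1, fail to reject H0; the data do not provide sufficient evidence against H0.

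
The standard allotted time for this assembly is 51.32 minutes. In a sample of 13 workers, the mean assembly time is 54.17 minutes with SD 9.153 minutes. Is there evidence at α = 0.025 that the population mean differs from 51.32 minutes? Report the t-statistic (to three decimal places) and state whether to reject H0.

t = 1.123; fail to reject H0

H0: μ = 51.32; H1: μ ≠ 51.32 (one-sample t-test, two-sided).
t = (x̄ − μ₀)/(s/√n) = (54.17 − 51.32)/(9.153/√13) = 1.123
df = n − 1 = 12
Two-sided p-value ≈ 0.2835
Since p ≈ 0.2835 > α = 0.025, fail to reject H0; the data do not provide sufficient evidence against H0.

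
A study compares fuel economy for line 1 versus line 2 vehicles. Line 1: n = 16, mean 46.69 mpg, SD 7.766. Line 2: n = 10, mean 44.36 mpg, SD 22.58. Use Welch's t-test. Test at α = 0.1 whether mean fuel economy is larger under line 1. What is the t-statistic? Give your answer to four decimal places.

0.3149

Let group 1 = line 1, group 2 = line 2. H0: μ_1 = μ_2; H1: μ_1 > μ_2 (Welch's two-sample t-test, right-tailed).
t = (x̄_1 − x̄_2)/√(s_1²/n_1 + s_2²/n_2) = (46.69 − 44.36)/√(7.766²/16 + 22.58²/10) = 0.3149
Welch–Satterthwaite df ≈ 10.35
p-value = P(T ≥ 0.3149) ≈ 0.3796
Since p ≈ 0.3796 > α = 0.1, fail to reject H0; the data do not provide sufficient evidence against H0.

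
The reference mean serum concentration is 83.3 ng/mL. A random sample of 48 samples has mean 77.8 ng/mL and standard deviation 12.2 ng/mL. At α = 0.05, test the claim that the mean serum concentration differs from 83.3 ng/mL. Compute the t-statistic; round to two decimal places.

-3.12

H0: μ = 83.3; H1: μ ≠ 83.3 (one-sample t-test, two-sided).
t = (x̄ − μ₀)/(s/√n) = (77.8 − 83.3)/(12.2/√48) = -3.12
df = n − 1 = 47
Two-sided p-value ≈ 0.0031
Since p ≈ 0.0031 < α = 0.05, reject H0; the data support H1.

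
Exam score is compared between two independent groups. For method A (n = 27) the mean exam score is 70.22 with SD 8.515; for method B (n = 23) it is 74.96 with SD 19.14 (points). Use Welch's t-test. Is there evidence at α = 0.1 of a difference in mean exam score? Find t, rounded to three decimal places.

-1.099

Let group 1 = method A, group 2 = method B. H0: μ_1 = μ_2; H1: μ_1 ≠ μ_2 (Welch's two-sample t-test, two-sided).
t = (x̄_1 − x̄_2)/√(s_1²/n_1 + s_2²/n_2) = (70.22 − 74.96)/√(8.515²/27 + 19.14²/23) = -1.099
Welch–Satterthwaite df ≈ 29.34
Two-sided p-value ≈ 0.281
Since p ≈ 0.281 > α = 0.1, fail to reject H0; the evidence is not statistically significant.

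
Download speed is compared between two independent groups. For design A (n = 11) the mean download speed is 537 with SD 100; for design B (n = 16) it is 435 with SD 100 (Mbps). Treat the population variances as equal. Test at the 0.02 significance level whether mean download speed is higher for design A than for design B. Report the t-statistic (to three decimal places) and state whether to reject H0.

t = 2.604; reject H0

Let group 1 = design A, group 2 = design B. H0: μ_1 = μ_2; H1: μ_1 > μ_2 (two-sample pooled-variance t-test, right-tailed).
s_p² = [(11−1)·100² + (16−1)·100²]/(11+16−2) = 10000
t = (537 − 435)/√[10000·(1/11 + 1/16)] = 2.604
df = n₁ + n₂ − 2 = 25
p-value = P(T ≥ 2.604) ≈ 0.008
Since p ≈ 0.008 < α = 0.02, reject H0; the evidence is statistically significant.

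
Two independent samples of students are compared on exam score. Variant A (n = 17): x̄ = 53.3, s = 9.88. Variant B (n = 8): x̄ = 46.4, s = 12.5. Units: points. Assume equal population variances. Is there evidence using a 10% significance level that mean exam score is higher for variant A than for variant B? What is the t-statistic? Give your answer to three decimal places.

1.498

Let group 1 = variant A, group 2 = variant B. H0: μ_1 = μ_2; H1: μ_1 > μ_2 (two-sample pooled-variance t-test, right-tailed).
s_p² = [(17−1)·9.88² + (8−1)·12.5²]/(17+8−2) = 115.46
t = (53.3 − 46.4)/√[115.46·(1/17 + 1/8)] = 1.498
df = n₁ + n₂ − 2 = 23
p-value = P(T ≥ 1.498) ≈ 0.074
Since p ≈ 0.074 < α = 0.1, reject H0; the data support H1.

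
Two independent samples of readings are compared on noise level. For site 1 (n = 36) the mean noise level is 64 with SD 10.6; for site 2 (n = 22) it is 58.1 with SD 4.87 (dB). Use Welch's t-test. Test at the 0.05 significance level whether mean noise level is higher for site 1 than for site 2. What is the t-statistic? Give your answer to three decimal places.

Let group 1 = site 1, group 2 = site 2. H0: μ_1 = μ_2; H1: μ_1 > μ_2 (Welch's two-sample t-test, right-tailed).
t = (x̄_1 − x̄_2)/√(s_1²/n_1 + s_2²/n_2) = (64 − 58.1)/√(10.6²/36 + 4.87²/22) = 2.879
Welch–Satterthwaite df ≈ 52.85
p-value = P(T ≥ 2.879) ≈ 0.003
Since p ≈ 0.003 < α = 0.05, reject H0; the data support H1.

2.879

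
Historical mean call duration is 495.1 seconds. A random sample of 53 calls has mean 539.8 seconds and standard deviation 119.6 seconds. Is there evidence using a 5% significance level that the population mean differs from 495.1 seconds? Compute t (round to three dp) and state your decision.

H0: μ = 495.1; H1: μ ≠ 495.1 (one-sample t-test, two-sided).
t = (x̄ − μ₀)/(s/√n) = (539.8 − 495.1)/(119.6/√53) = 2.721
df = n − 1 = 52
Two-sided p-value ≈ 0.009
Since p ≈ 0.009 < α = 0.05, reject H0; the evidence is statistically significant.

t = 2.721; reject H0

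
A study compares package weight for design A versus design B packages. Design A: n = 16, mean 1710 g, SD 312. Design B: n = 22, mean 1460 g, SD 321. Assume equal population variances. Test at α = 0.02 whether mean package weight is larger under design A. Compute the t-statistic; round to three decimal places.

2.398

Let group 1 = design A, group 2 = design B. H0: μ_1 = μ_2; H1: μ_1 > μ_2 (two-sample pooled-variance t-test, right-tailed).
s_p² = [(16−1)·312² + (22−1)·321²]/(16+22−2) = 100667
t = (1710 − 1460)/√[100667·(1/16 + 1/22)] = 2.398
df = n₁ + n₂ − 2 = 36
p-value = P(T ≥ 2.398) ≈ 0.0109
Since p ≈ 0.0109 < α = 0.02, reject H0; the evidence is statistically significant.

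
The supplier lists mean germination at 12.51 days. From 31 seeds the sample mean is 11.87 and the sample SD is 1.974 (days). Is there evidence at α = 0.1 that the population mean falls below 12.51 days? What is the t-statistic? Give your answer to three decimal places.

-1.805

H0: μ = 12.51; H1: μ < 12.51 (one-sample t-test, left-tailed).
t = (x̄ − μ₀)/(s/√n) = (11.87 − 12.51)/(1.974/√31) = -1.805
df = n − 1 = 30
p-value = P(T ≤ -1.805) ≈ 0.041
Since p ≈ 0.041 < α = 0.1, reject H0; the data support H1.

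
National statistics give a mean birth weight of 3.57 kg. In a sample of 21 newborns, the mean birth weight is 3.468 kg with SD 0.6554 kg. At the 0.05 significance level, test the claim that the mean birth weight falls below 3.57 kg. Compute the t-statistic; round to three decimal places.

-0.713

H0: μ = 3.57; H1: μ < 3.57 (one-sample t-test, left-tailed).
t = (x̄ − μ₀)/(s/√n) = (3.468 − 3.57)/(0.6554/√21) = -0.713
df = n − 1 = 20
p-value = P(T ≤ -0.713) ≈ 0.242
Since p ≈ 0.242 > α = 0.05, fail to reject H0; the evidence is not statistically significant.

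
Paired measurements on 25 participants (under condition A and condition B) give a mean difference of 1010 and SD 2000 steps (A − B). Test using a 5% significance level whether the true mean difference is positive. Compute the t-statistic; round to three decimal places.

H0: μ_d = 0; H1: μ_d > 0 (paired t-test on the differences, right-tailed).
t = d̄/(s_d/√n) = 1010/(2000/√25) = 2.525
df = n − 1 = 24
p-value = P(T ≥ 2.525) ≈ 0.0093
Since p ≈ 0.0093 < α = 0.05, reject H0; the evidence is statistically significant.

2.525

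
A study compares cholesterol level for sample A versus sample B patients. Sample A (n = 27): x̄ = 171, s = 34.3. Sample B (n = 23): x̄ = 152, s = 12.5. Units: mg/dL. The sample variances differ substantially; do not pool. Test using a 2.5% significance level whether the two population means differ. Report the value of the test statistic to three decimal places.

Let group 1 = sample A, group 2 = sample B. H0: μ_1 = μ_2; H1: μ_1 ≠ μ_2 (Welch's two-sample t-test, two-sided).
t = (x̄_1 − x̄_2)/√(s_1²/n_1 + s_2²/n_2) = (171 − 152)/√(34.3²/27 + 12.5²/23) = 2.677
Welch–Satterthwaite df ≈ 33.77
Two-sided p-value ≈ 0.011
Since p ≈ 0.011 < α = 0.025, reject H0; the evidence is statistically significant.

2.677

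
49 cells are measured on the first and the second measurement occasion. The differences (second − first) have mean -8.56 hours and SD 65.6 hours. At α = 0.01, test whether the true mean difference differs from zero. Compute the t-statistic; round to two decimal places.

H0: μ_d = 0; H1: μ_d ≠ 0 (paired t-test on the differences, two-sided).
t = d̄/(s_d/√n) = -8.56/(65.6/√49) = -0.91
df = n − 1 = 48
Two-sided p-value ≈ 0.366
Since p ≈ 0.366 > α = 0.01, fail to reject H0; the evidence is not statistically significant.

-0.91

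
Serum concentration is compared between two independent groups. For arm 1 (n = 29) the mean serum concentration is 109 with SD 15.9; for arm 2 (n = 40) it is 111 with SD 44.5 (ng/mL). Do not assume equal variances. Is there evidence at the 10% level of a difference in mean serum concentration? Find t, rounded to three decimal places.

Let group 1 = arm 1, group 2 = arm 2. H0: μ_1 = μ_2; H1: μ_1 ≠ μ_2 (Welch's two-sample t-test, two-sided).
t = (x̄_1 − x̄_2)/√(s_1²/n_1 + s_2²/n_2) = (109 − 111)/√(15.9²/29 + 44.5²/40) = -0.262
Welch–Satterthwaite df ≈ 51.71
Two-sided p-value ≈ 0.794
Since p ≈ 0.794 > α = 0.1, fail to reject H0; the evidence is not statistically significant.

-0.262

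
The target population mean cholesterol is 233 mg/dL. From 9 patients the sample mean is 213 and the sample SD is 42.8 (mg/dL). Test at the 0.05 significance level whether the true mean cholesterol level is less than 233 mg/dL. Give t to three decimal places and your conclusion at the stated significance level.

t = -1.402; fail to reject H0

H0: μ = 233; H1: μ < 233 (one-sample t-test, left-tailed).
t = (x̄ − μ₀)/(s/√n) = (213 − 233)/(42.8/√9) = -1.402
df = n − 1 = 8
p-value = P(T ≤ -1.402) ≈ 0.0993
Since p ≈ 0.0993 > α = 0.05, fail to reject H0; the data do not provide sufficient evidence against H0.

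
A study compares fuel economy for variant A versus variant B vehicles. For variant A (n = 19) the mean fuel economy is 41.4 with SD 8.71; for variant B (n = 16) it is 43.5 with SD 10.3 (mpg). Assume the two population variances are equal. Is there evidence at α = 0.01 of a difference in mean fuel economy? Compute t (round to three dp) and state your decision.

t = -0.654; fail to reject H0

Let group 1 = variant A, group 2 = variant B. H0: μ_1 = μ_2; H1: μ_1 ≠ μ_2 (two-sample pooled-variance t-test, two-sided).
s_p² = [(19−1)·8.71² + (16−1)·10.3²]/(19+16−2) = 89.6031
t = (41.4 − 43.5)/√[89.6031·(1/19 + 1/16)] = -0.654
df = n₁ + n₂ − 2 = 33
Two-sided p-value ≈ 0.5178
Since p ≈ 0.5178 > α = 0.01, fail to reject H0; the evidence is not statistically significant.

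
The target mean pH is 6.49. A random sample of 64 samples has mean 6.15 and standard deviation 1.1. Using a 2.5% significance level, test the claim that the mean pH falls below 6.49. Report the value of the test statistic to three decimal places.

-2.473

H0: μ = 6.49; H1: μ < 6.49 (one-sample t-test, left-tailed).
t = (x̄ − μ₀)/(s/√n) = (6.15 − 6.49)/(1.1/√64) = -2.473
df = n − 1 = 63
p-value = P(T ≤ -2.473) ≈ 0.0081
Since p ≈ 0.0081 < α = 0.025, reject H0; the evidence is statistically significant.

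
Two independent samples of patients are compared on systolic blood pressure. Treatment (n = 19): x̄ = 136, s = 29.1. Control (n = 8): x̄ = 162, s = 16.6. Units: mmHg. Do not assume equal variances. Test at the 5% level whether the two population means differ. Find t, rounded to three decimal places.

-2.925

Let group 1 = treatment, group 2 = control. H0: μ_1 = μ_2; H1: μ_1 ≠ μ_2 (Welch's two-sample t-test, two-sided).
t = (x̄_1 − x̄_2)/√(s_1²/n_1 + s_2²/n_2) = (136 − 162)/√(29.1²/19 + 16.6²/8) = -2.925
Welch–Satterthwaite df ≈ 22.31
Two-sided p-value ≈ 0.008
Since p ≈ 0.008 < α = 0.05, reject H0; the data support H1.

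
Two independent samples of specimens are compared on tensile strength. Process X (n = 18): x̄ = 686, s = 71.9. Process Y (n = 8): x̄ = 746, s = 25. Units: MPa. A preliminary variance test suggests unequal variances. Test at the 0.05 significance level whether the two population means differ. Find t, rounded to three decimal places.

-3.139

Let group 1 = process X, group 2 = process Y. H0: μ_1 = μ_2; H1: μ_1 ≠ μ_2 (Welch's two-sample t-test, two-sided).
t = (x̄_1 − x̄_2)/√(s_1²/n_1 + s_2²/n_2) = (686 − 746)/√(71.9²/18 + 25²/8) = -3.139
Welch–Satterthwaite df ≈ 23.32
Two-sided p-value ≈ 0.0046
Since p ≈ 0.0046 < α = 0.05, reject H0; the data support H1.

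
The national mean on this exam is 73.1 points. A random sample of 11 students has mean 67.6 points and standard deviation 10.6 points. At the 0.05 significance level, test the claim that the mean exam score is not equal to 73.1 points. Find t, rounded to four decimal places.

H0: μ = 73.1; H1: μ ≠ 73.1 (one-sample t-test, two-sided).
t = (x̄ − μ₀)/(s/√n) = (67.6 − 73.1)/(10.6/√11) = -1.7209
df = n − 1 = 10
Two-sided p-value ≈ 0.116
Since p ≈ 0.116 > α = 0.05, fail to reject H0; the data do not provide sufficient evidence against H0.

-1.7209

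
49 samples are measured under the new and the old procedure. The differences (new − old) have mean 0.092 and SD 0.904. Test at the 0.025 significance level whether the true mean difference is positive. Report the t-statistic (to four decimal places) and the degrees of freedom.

H0: μ_d = 0; H1: μ_d > 0 (paired t-test on the differences, right-tailed).
t = d̄/(s_d/√n) = 0.092/(0.904/√49) = 0.7124
df = n − 1 = 48
p-value = P(T ≥ 0.7124) ≈ 0.240
Since p ≈ 0.240 > α = 0.025, fail to reject H0; the evidence is not statistically significant.

t = 0.7124, df = 48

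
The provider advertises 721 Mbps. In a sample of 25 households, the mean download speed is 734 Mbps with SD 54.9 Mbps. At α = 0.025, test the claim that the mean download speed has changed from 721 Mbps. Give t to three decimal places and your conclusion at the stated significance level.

t = 1.184; fail to reject H0

H0: μ = 721; H1: μ ≠ 721 (one-sample t-test, two-sided).
t = (x̄ − μ₀)/(s/√n) = (734 − 721)/(54.9/√25) = 1.184
df = n − 1 = 24
Two-sided p-value ≈ 0.248
Since p ≈ 0.248 > α = 0.025, fail to reject H0; the evidence is not statistically significant.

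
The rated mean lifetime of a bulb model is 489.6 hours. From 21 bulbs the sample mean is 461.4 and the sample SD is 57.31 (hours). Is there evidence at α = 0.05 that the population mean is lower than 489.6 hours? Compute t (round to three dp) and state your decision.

H0: μ = 489.6; H1: μ < 489.6 (one-sample t-test, left-tailed).
t = (x̄ − μ₀)/(s/√n) = (461.4 − 489.6)/(57.31/√21) = -2.255
df = n − 1 = 20
p-value = P(T ≤ -2.255) ≈ 0.0178
Since p ≈ 0.0178 < α = 0.05, reject H0; the evidence is statistically significant.

t = -2.255; reject H0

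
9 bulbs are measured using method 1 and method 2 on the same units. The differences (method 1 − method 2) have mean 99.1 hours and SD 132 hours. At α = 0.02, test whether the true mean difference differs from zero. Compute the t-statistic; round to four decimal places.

H0: μ_d = 0; H1: μ_d ≠ 0 (paired t-test on the differences, two-sided).
t = d̄/(s_d/√n) = 99.1/(132/√9) = 2.2523
df = n − 1 = 8
Two-sided p-value ≈ 0.0544
Since p ≈ 0.0544 > α = 0.02, fail to reject H0; the data do not provide sufficient evidence against H0.

2.2523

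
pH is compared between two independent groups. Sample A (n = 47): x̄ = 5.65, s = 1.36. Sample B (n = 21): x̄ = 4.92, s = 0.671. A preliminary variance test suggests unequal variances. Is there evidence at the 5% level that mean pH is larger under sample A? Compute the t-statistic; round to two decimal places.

2.96

Let group 1 = sample A, group 2 = sample B. H0: μ_1 = μ_2; H1: μ_1 > μ_2 (Welch's two-sample t-test, right-tailed).
t = (x̄_1 − x̄_2)/√(s_1²/n_1 + s_2²/n_2) = (5.65 − 4.92)/√(1.36²/47 + 0.671²/21) = 2.96
Welch–Satterthwaite df ≈ 65.24
p-value = P(T ≥ 2.96) ≈ 0.002
Since p ≈ 0.002 < α = 0.05, reject H0; the evidence is statistically significant.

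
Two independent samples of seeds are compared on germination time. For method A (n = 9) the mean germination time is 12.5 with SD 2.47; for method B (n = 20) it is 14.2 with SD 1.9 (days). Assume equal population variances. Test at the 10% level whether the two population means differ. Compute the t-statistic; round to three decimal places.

-2.031

Let group 1 = method A, group 2 = method B. H0: μ_1 = μ_2; H1: μ_1 ≠ μ_2 (two-sample pooled-variance t-test, two-sided).
s_p² = [(9−1)·2.47² + (20−1)·1.9²]/(9+20−2) = 4.34804
t = (12.5 − 14.2)/√[4.34804·(1/9 + 1/20)] = -2.031
df = n₁ + n₂ − 2 = 27
Two-sided p-value ≈ 0.0522
Since p ≈ 0.0522 < α = 0.1, reject H0; the data support H1.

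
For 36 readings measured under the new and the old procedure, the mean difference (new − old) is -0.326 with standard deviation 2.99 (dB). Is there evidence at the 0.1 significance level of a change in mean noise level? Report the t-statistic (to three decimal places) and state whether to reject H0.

H0: μ_d = 0; H1: μ_d ≠ 0 (paired t-test on the differences, two-sided).
t = d̄/(s_d/√n) = -0.326/(2.99/√36) = -0.654
df = n − 1 = 35
Two-sided p-value ≈ 0.5173
Since p ≈ 0.5173 > α = 0.1, fail to reject H0; the data do not provide sufficient evidence against H0.

t = -0.654; fail to reject H0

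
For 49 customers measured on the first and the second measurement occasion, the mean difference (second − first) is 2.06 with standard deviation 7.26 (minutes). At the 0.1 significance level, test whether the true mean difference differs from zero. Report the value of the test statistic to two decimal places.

H0: μ_d = 0; H1: μ_d ≠ 0 (paired t-test on the differences, two-sided).
t = d̄/(s_d/√n) = 2.06/(7.26/√49) = 1.99
df = n − 1 = 48
Two-sided p-value ≈ 0.053
Since p ≈ 0.053 < α = 0.1, reject H0; the evidence is statistically significant.

1.99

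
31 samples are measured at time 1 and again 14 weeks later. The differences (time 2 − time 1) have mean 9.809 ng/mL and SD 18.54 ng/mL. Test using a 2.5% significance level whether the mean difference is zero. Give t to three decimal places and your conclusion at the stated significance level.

t = 2.946; reject H0

H0: μ_d = 0; H1: μ_d ≠ 0 (paired t-test on the differences, two-sided).
t = d̄/(s_d/√n) = 9.809/(18.54/√31) = 2.946
df = n − 1 = 30
Two-sided p-value ≈ 0.0062
Since p ≈ 0.0062 < α = 0.025, reject H0; the evidence is statistically significant.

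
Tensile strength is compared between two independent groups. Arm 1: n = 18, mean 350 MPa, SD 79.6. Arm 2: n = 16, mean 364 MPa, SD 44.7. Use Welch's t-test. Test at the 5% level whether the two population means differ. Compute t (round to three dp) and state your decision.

Let group 1 = arm 1, group 2 = arm 2. H0: μ_1 = μ_2; H1: μ_1 ≠ μ_2 (Welch's two-sample t-test, two-sided).
t = (x̄_1 − x̄_2)/√(s_1²/n_1 + s_2²/n_2) = (350 − 364)/√(79.6²/18 + 44.7²/16) = -0.641
Welch–Satterthwaite df ≈ 27.31
Two-sided p-value ≈ 0.527
Since p ≈ 0.527 > α = 0.05, fail to reject H0; the evidence is not statistically significant.

t = -0.641; fail to reject H0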